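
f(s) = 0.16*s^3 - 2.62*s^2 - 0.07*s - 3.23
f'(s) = 0.48*s^2 - 5.24*s - 0.07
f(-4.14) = -59.20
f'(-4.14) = 29.85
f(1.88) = -11.56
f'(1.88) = -8.22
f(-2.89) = -28.77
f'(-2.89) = 19.08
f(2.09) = -13.36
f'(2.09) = -8.92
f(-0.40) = -3.63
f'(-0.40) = 2.10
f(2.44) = -16.67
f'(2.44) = -10.00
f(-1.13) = -6.73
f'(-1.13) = 6.46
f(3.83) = -32.94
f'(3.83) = -13.10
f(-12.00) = -656.15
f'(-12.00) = 131.93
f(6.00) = -63.41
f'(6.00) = -14.23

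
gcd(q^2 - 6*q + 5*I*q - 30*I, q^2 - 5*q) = 1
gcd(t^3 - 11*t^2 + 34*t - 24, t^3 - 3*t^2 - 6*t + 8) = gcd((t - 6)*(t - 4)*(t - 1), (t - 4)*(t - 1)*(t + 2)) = t^2 - 5*t + 4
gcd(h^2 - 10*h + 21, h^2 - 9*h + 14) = h - 7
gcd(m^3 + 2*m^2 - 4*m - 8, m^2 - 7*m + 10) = m - 2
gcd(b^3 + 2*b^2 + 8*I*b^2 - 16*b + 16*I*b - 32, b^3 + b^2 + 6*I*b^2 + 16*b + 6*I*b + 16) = 1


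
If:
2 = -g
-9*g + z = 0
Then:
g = -2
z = -18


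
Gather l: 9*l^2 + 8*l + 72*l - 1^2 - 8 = 9*l^2 + 80*l - 9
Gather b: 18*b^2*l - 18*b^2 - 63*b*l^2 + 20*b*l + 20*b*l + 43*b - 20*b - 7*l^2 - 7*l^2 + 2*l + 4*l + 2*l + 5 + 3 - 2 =b^2*(18*l - 18) + b*(-63*l^2 + 40*l + 23) - 14*l^2 + 8*l + 6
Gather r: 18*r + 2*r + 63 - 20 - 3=20*r + 40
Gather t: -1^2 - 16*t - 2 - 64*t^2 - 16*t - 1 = -64*t^2 - 32*t - 4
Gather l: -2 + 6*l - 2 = 6*l - 4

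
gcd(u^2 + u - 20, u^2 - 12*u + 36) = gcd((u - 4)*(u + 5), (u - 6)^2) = 1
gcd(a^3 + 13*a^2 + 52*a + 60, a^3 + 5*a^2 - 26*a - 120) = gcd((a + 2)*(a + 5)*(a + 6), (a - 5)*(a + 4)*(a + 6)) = a + 6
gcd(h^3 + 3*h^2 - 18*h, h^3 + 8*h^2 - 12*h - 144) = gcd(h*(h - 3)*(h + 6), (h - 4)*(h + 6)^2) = h + 6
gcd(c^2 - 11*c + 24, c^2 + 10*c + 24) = 1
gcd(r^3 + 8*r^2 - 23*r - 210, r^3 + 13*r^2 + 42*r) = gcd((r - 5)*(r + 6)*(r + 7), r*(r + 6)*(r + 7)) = r^2 + 13*r + 42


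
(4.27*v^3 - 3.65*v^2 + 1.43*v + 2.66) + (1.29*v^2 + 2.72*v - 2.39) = 4.27*v^3 - 2.36*v^2 + 4.15*v + 0.27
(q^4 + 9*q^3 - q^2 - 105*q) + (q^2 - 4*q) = q^4 + 9*q^3 - 109*q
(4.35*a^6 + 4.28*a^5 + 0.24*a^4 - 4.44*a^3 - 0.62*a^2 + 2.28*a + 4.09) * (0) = 0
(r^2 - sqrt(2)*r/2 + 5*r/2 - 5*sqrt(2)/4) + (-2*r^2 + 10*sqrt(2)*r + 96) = -r^2 + 5*r/2 + 19*sqrt(2)*r/2 - 5*sqrt(2)/4 + 96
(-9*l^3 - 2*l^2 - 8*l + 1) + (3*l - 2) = -9*l^3 - 2*l^2 - 5*l - 1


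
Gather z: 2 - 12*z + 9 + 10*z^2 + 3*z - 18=10*z^2 - 9*z - 7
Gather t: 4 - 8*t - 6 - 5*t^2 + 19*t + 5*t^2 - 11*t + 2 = 0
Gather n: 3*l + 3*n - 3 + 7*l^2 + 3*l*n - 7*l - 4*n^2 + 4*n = 7*l^2 - 4*l - 4*n^2 + n*(3*l + 7) - 3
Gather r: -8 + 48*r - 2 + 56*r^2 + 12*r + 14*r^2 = 70*r^2 + 60*r - 10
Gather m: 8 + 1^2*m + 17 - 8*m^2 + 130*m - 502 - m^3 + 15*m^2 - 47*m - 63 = -m^3 + 7*m^2 + 84*m - 540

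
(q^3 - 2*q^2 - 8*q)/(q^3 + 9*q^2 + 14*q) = (q - 4)/(q + 7)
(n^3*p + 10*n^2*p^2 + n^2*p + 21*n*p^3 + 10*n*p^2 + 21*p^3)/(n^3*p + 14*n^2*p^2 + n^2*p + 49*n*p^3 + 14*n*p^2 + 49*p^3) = (n + 3*p)/(n + 7*p)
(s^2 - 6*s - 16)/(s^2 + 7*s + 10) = (s - 8)/(s + 5)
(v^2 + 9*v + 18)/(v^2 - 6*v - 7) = (v^2 + 9*v + 18)/(v^2 - 6*v - 7)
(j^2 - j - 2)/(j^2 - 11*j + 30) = (j^2 - j - 2)/(j^2 - 11*j + 30)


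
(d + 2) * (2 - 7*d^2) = -7*d^3 - 14*d^2 + 2*d + 4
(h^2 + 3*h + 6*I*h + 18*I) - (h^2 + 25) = 3*h + 6*I*h - 25 + 18*I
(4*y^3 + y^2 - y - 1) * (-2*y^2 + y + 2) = -8*y^5 + 2*y^4 + 11*y^3 + 3*y^2 - 3*y - 2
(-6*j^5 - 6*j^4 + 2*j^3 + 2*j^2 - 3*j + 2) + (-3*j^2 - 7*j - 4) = -6*j^5 - 6*j^4 + 2*j^3 - j^2 - 10*j - 2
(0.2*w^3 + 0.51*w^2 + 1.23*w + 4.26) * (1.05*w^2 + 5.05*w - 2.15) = 0.21*w^5 + 1.5455*w^4 + 3.437*w^3 + 9.588*w^2 + 18.8685*w - 9.159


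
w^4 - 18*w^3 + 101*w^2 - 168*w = w*(w - 8)*(w - 7)*(w - 3)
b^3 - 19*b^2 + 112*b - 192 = (b - 8)^2*(b - 3)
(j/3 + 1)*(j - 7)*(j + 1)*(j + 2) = j^4/3 - j^3/3 - 31*j^2/3 - 71*j/3 - 14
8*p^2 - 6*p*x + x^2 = (-4*p + x)*(-2*p + x)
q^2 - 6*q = q*(q - 6)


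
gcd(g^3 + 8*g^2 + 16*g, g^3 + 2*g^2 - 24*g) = g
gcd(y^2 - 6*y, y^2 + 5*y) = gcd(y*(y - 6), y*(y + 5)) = y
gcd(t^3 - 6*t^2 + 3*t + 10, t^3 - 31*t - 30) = t + 1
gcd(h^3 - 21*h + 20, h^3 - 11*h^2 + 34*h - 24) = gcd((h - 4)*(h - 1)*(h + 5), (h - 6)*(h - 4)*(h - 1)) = h^2 - 5*h + 4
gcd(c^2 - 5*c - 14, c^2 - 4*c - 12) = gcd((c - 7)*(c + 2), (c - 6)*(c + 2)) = c + 2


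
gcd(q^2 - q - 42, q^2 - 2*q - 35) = q - 7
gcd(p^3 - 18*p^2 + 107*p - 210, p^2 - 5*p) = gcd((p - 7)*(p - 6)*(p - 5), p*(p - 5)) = p - 5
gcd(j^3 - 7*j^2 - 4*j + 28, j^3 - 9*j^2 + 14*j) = j^2 - 9*j + 14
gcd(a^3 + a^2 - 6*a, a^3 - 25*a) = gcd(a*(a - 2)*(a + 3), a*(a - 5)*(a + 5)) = a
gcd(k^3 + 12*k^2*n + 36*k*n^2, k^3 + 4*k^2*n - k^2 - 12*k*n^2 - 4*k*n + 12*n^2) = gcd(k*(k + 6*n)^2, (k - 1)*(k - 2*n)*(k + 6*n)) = k + 6*n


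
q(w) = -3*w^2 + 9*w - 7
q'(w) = 9 - 6*w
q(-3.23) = -67.37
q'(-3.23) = 28.38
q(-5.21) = -135.32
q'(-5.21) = 40.26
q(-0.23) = -9.23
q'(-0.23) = 10.38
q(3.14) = -8.32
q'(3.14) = -9.84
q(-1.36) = -24.79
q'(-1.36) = 17.16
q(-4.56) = -110.42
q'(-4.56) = 36.36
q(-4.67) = -114.46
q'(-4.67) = 37.02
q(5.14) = -40.00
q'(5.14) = -21.84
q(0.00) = -7.00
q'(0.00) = 9.00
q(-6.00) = -169.00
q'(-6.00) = 45.00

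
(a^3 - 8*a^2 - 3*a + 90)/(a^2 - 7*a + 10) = (a^2 - 3*a - 18)/(a - 2)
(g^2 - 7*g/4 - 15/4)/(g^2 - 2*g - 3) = (g + 5/4)/(g + 1)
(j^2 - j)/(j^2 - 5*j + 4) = j/(j - 4)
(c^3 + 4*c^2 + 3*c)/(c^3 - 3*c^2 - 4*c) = (c + 3)/(c - 4)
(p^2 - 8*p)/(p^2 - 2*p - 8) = p*(8 - p)/(-p^2 + 2*p + 8)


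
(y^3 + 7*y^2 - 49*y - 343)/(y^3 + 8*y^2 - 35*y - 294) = (y - 7)/(y - 6)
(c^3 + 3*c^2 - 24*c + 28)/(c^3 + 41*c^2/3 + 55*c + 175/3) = 3*(c^2 - 4*c + 4)/(3*c^2 + 20*c + 25)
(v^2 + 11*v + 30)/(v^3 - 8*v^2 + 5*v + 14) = (v^2 + 11*v + 30)/(v^3 - 8*v^2 + 5*v + 14)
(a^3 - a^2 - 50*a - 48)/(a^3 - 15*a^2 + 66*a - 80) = (a^2 + 7*a + 6)/(a^2 - 7*a + 10)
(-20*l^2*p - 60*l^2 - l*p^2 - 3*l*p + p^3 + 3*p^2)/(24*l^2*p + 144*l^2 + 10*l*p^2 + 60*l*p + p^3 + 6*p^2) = (-5*l*p - 15*l + p^2 + 3*p)/(6*l*p + 36*l + p^2 + 6*p)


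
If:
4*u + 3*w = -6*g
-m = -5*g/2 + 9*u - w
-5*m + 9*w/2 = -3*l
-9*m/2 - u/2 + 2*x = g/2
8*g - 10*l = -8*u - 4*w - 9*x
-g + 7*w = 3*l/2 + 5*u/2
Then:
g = 0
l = 0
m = 0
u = 0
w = 0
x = 0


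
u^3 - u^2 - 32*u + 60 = (u - 5)*(u - 2)*(u + 6)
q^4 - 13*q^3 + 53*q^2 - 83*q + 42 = (q - 7)*(q - 3)*(q - 2)*(q - 1)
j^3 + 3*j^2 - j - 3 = (j - 1)*(j + 1)*(j + 3)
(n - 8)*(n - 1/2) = n^2 - 17*n/2 + 4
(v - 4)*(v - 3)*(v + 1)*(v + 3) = v^4 - 3*v^3 - 13*v^2 + 27*v + 36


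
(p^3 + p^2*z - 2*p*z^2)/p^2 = p + z - 2*z^2/p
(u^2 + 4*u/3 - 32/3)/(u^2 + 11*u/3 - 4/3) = (3*u - 8)/(3*u - 1)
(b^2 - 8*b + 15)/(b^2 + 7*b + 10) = (b^2 - 8*b + 15)/(b^2 + 7*b + 10)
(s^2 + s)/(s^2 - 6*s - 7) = s/(s - 7)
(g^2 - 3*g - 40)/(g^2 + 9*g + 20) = (g - 8)/(g + 4)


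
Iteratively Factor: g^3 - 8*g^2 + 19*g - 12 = (g - 3)*(g^2 - 5*g + 4) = (g - 3)*(g - 1)*(g - 4)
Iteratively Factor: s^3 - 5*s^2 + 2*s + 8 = (s - 4)*(s^2 - s - 2) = (s - 4)*(s + 1)*(s - 2)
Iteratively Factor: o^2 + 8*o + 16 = (o + 4)*(o + 4)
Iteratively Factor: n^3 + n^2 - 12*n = (n)*(n^2 + n - 12) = n*(n - 3)*(n + 4)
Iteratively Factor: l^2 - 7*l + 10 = (l - 2)*(l - 5)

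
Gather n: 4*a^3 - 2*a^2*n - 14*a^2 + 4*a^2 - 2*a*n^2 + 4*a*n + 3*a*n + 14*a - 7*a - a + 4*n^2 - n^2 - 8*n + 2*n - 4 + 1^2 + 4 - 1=4*a^3 - 10*a^2 + 6*a + n^2*(3 - 2*a) + n*(-2*a^2 + 7*a - 6)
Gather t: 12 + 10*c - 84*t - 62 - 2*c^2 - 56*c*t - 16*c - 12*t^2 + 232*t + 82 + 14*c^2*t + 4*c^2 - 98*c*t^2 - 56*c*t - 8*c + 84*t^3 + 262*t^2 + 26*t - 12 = 2*c^2 - 14*c + 84*t^3 + t^2*(250 - 98*c) + t*(14*c^2 - 112*c + 174) + 20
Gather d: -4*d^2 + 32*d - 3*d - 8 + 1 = -4*d^2 + 29*d - 7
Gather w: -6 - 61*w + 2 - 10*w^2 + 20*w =-10*w^2 - 41*w - 4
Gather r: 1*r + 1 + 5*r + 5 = 6*r + 6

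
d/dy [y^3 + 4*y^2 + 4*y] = 3*y^2 + 8*y + 4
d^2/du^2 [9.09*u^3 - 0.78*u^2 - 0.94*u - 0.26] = 54.54*u - 1.56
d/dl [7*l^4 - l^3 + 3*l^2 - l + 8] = 28*l^3 - 3*l^2 + 6*l - 1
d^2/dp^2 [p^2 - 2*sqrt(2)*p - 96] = 2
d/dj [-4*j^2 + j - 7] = 1 - 8*j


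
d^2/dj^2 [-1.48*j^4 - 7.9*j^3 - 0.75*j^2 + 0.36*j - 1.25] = -17.76*j^2 - 47.4*j - 1.5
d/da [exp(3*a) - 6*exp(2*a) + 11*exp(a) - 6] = (3*exp(2*a) - 12*exp(a) + 11)*exp(a)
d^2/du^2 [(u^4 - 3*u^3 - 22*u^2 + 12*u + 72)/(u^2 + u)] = 2*(u^6 + 3*u^5 + 3*u^4 + 31*u^3 + 216*u^2 + 216*u + 72)/(u^3*(u^3 + 3*u^2 + 3*u + 1))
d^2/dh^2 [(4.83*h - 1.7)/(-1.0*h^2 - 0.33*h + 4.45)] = (-(2.0*h + 0.33)*(4.0*h + 0.66)*(4.83*h - 1.7) + (28.98*h - 0.2122)*(1.0*h^2 + 0.33*h - 4.45))/(1.0*h^2 + 0.33*h - 4.45)^3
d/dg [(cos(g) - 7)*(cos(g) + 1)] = 2*(3 - cos(g))*sin(g)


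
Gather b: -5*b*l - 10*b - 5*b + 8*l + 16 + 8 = b*(-5*l - 15) + 8*l + 24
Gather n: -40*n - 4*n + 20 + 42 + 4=66 - 44*n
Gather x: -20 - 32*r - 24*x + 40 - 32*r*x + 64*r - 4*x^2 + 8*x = 32*r - 4*x^2 + x*(-32*r - 16) + 20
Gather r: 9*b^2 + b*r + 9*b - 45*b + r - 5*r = 9*b^2 - 36*b + r*(b - 4)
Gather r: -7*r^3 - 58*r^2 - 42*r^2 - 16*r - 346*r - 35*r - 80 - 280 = -7*r^3 - 100*r^2 - 397*r - 360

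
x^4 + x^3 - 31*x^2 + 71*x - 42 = (x - 3)*(x - 2)*(x - 1)*(x + 7)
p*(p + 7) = p^2 + 7*p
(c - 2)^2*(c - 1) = c^3 - 5*c^2 + 8*c - 4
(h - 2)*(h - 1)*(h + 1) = h^3 - 2*h^2 - h + 2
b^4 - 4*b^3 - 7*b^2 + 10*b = b*(b - 5)*(b - 1)*(b + 2)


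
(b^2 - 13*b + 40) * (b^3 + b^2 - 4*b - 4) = b^5 - 12*b^4 + 23*b^3 + 88*b^2 - 108*b - 160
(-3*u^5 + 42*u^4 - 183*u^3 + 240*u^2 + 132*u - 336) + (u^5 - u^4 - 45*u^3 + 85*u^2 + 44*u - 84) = -2*u^5 + 41*u^4 - 228*u^3 + 325*u^2 + 176*u - 420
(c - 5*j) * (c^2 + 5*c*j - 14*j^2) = c^3 - 39*c*j^2 + 70*j^3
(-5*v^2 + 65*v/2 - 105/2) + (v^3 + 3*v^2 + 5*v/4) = v^3 - 2*v^2 + 135*v/4 - 105/2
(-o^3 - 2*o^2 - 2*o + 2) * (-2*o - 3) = 2*o^4 + 7*o^3 + 10*o^2 + 2*o - 6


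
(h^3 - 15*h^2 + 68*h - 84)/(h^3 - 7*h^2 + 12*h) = (h^3 - 15*h^2 + 68*h - 84)/(h*(h^2 - 7*h + 12))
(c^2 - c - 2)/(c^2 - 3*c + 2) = (c + 1)/(c - 1)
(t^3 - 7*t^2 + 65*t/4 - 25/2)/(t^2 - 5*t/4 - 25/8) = 2*(2*t^2 - 9*t + 10)/(4*t + 5)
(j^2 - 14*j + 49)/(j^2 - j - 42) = (j - 7)/(j + 6)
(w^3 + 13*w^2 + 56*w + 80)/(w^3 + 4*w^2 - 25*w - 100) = (w + 4)/(w - 5)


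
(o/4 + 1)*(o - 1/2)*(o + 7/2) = o^3/4 + 7*o^2/4 + 41*o/16 - 7/4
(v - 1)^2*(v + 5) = v^3 + 3*v^2 - 9*v + 5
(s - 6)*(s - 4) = s^2 - 10*s + 24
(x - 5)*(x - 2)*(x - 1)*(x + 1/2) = x^4 - 15*x^3/2 + 13*x^2 - 3*x/2 - 5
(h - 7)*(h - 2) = h^2 - 9*h + 14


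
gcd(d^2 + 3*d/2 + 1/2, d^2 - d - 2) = d + 1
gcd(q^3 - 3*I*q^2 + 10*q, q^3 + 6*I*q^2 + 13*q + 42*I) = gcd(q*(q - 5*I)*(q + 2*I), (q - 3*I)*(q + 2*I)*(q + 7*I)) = q + 2*I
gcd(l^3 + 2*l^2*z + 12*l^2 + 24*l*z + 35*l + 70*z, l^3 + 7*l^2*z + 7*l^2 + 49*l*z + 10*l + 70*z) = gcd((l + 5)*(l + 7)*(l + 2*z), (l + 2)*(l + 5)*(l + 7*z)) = l + 5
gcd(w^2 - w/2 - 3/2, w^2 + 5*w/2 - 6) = w - 3/2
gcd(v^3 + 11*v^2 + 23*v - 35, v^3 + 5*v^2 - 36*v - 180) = v + 5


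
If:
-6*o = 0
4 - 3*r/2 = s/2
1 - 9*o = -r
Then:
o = 0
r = -1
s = 11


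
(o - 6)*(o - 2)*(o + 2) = o^3 - 6*o^2 - 4*o + 24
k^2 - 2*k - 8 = (k - 4)*(k + 2)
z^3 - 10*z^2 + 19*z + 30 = (z - 6)*(z - 5)*(z + 1)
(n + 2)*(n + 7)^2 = n^3 + 16*n^2 + 77*n + 98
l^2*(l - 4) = l^3 - 4*l^2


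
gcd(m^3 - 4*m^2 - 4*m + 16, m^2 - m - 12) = m - 4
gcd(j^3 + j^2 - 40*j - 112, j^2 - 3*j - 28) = j^2 - 3*j - 28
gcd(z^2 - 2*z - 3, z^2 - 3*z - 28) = 1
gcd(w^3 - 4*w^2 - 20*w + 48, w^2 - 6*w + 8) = w - 2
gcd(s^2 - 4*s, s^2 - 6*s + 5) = 1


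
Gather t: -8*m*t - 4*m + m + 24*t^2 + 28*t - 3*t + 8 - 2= -3*m + 24*t^2 + t*(25 - 8*m) + 6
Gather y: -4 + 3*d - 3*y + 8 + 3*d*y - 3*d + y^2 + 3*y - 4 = 3*d*y + y^2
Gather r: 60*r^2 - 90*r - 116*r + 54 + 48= 60*r^2 - 206*r + 102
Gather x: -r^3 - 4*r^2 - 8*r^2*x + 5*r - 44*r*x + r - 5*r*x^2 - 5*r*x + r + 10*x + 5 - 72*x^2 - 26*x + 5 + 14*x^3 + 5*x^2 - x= -r^3 - 4*r^2 + 7*r + 14*x^3 + x^2*(-5*r - 67) + x*(-8*r^2 - 49*r - 17) + 10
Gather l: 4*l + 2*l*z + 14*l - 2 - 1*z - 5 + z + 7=l*(2*z + 18)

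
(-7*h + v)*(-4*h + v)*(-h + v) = -28*h^3 + 39*h^2*v - 12*h*v^2 + v^3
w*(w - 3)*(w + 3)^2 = w^4 + 3*w^3 - 9*w^2 - 27*w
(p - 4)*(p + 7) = p^2 + 3*p - 28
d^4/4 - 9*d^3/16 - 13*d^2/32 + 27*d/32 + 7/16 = (d/4 + 1/4)*(d - 2)*(d - 7/4)*(d + 1/2)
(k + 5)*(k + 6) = k^2 + 11*k + 30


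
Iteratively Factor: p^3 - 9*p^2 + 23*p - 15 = (p - 1)*(p^2 - 8*p + 15) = (p - 3)*(p - 1)*(p - 5)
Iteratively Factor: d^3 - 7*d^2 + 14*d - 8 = (d - 2)*(d^2 - 5*d + 4) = (d - 4)*(d - 2)*(d - 1)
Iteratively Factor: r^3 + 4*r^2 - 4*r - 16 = (r + 4)*(r^2 - 4) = (r - 2)*(r + 4)*(r + 2)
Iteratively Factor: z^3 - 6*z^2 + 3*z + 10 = (z - 5)*(z^2 - z - 2) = (z - 5)*(z - 2)*(z + 1)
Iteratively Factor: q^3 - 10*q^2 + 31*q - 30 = (q - 2)*(q^2 - 8*q + 15) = (q - 5)*(q - 2)*(q - 3)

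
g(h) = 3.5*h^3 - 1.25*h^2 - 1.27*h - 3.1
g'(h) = 10.5*h^2 - 2.5*h - 1.27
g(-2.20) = -43.62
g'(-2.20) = 55.05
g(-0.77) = -4.46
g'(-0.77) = 6.88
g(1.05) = -1.76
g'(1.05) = 7.68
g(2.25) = 27.58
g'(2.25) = 46.26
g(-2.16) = -41.46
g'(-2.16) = 53.12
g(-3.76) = -202.05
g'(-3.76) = 156.57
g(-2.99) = -104.04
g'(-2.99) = 100.08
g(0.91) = -2.65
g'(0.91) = 5.15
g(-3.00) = -105.04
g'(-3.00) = 100.73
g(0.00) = -3.10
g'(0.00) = -1.27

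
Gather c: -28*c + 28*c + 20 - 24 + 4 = 0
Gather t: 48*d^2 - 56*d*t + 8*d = 48*d^2 - 56*d*t + 8*d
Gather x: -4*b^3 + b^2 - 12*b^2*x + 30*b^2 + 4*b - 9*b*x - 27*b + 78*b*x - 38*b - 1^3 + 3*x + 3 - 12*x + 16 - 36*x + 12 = -4*b^3 + 31*b^2 - 61*b + x*(-12*b^2 + 69*b - 45) + 30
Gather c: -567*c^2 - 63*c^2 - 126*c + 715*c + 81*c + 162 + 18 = -630*c^2 + 670*c + 180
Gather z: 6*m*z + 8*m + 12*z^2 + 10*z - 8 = 8*m + 12*z^2 + z*(6*m + 10) - 8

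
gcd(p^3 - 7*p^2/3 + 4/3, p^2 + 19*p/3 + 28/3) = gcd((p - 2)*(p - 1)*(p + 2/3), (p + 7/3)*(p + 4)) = 1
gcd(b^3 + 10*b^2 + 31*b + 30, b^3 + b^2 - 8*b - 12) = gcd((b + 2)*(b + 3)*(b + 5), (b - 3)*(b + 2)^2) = b + 2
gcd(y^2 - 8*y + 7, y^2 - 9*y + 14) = y - 7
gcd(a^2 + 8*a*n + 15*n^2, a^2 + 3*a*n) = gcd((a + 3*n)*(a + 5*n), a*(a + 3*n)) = a + 3*n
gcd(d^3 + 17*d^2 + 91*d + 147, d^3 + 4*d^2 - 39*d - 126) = d^2 + 10*d + 21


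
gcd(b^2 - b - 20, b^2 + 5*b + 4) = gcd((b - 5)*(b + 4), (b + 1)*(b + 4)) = b + 4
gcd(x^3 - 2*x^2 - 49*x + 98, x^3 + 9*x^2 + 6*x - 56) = x^2 + 5*x - 14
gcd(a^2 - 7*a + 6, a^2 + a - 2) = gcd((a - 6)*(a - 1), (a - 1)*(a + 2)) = a - 1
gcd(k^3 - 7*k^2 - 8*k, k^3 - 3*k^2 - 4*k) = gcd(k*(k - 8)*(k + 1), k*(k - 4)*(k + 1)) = k^2 + k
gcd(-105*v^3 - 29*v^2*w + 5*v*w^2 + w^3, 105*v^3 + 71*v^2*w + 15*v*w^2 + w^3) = 21*v^2 + 10*v*w + w^2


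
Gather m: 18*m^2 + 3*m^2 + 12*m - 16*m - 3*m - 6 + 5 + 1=21*m^2 - 7*m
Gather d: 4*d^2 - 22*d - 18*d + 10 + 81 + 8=4*d^2 - 40*d + 99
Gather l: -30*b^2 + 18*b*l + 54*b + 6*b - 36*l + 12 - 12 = -30*b^2 + 60*b + l*(18*b - 36)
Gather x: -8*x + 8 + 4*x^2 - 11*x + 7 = 4*x^2 - 19*x + 15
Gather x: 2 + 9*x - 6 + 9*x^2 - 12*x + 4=9*x^2 - 3*x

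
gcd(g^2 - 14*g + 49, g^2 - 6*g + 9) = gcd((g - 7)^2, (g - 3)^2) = 1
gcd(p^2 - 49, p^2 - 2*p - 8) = 1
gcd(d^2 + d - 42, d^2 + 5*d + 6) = 1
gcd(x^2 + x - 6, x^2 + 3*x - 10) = x - 2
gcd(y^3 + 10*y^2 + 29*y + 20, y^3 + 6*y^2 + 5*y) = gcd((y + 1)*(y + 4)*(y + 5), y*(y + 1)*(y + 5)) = y^2 + 6*y + 5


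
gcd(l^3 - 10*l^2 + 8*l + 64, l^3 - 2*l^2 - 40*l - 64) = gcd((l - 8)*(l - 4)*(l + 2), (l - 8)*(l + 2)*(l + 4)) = l^2 - 6*l - 16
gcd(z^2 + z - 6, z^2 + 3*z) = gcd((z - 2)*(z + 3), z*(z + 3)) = z + 3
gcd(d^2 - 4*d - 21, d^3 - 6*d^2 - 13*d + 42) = d^2 - 4*d - 21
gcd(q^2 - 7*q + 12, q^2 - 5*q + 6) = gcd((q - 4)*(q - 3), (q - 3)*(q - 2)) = q - 3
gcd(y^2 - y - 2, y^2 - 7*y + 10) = y - 2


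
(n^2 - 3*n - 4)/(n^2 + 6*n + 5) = (n - 4)/(n + 5)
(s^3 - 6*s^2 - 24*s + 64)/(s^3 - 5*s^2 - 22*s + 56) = (s - 8)/(s - 7)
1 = 1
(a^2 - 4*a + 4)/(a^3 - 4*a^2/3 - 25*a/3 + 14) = 3*(a - 2)/(3*a^2 + 2*a - 21)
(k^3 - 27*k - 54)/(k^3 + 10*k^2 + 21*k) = (k^2 - 3*k - 18)/(k*(k + 7))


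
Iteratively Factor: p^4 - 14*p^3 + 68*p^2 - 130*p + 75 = (p - 5)*(p^3 - 9*p^2 + 23*p - 15) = (p - 5)^2*(p^2 - 4*p + 3) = (p - 5)^2*(p - 1)*(p - 3)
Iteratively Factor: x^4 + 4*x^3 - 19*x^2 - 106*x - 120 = (x + 3)*(x^3 + x^2 - 22*x - 40) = (x + 3)*(x + 4)*(x^2 - 3*x - 10) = (x + 2)*(x + 3)*(x + 4)*(x - 5)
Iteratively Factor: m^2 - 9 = (m + 3)*(m - 3)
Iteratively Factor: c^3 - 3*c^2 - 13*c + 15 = (c - 1)*(c^2 - 2*c - 15) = (c - 1)*(c + 3)*(c - 5)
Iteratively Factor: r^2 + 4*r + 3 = (r + 3)*(r + 1)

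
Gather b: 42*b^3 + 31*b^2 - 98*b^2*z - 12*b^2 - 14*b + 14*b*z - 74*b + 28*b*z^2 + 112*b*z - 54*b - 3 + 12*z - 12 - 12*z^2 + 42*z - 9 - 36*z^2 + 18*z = 42*b^3 + b^2*(19 - 98*z) + b*(28*z^2 + 126*z - 142) - 48*z^2 + 72*z - 24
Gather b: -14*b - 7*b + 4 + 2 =6 - 21*b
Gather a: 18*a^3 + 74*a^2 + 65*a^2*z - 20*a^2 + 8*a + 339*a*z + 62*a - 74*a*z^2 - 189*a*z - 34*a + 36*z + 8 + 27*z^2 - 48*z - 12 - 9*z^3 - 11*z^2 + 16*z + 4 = 18*a^3 + a^2*(65*z + 54) + a*(-74*z^2 + 150*z + 36) - 9*z^3 + 16*z^2 + 4*z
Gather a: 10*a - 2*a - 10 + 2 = 8*a - 8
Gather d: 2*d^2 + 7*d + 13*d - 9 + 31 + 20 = 2*d^2 + 20*d + 42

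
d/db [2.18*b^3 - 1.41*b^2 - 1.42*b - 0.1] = 6.54*b^2 - 2.82*b - 1.42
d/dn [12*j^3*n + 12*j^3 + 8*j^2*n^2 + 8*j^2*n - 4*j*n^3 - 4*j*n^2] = 4*j*(3*j^2 + 4*j*n + 2*j - 3*n^2 - 2*n)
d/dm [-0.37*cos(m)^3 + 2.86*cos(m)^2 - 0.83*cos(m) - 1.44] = (1.11*cos(m)^2 - 5.72*cos(m) + 0.83)*sin(m)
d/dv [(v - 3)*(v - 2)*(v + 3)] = 3*v^2 - 4*v - 9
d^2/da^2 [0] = 0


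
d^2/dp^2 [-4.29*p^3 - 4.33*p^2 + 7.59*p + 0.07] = -25.74*p - 8.66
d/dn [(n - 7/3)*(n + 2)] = 2*n - 1/3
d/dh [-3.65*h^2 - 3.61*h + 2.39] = -7.3*h - 3.61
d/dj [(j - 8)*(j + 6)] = 2*j - 2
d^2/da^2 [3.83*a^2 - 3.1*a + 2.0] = 7.66000000000000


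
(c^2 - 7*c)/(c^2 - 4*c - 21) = c/(c + 3)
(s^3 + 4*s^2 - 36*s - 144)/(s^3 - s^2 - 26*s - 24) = (s + 6)/(s + 1)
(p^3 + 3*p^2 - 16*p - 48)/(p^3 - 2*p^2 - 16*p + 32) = (p + 3)/(p - 2)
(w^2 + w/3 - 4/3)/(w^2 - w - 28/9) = 3*(w - 1)/(3*w - 7)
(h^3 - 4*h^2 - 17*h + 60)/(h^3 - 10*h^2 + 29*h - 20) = (h^2 + h - 12)/(h^2 - 5*h + 4)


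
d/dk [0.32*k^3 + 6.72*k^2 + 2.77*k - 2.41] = 0.96*k^2 + 13.44*k + 2.77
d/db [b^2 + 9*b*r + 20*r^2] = 2*b + 9*r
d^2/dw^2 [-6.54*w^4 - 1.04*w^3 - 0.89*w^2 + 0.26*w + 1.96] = -78.48*w^2 - 6.24*w - 1.78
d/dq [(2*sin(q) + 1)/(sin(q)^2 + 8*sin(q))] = 2*(-sin(q) + cos(q)^2 - 5)*cos(q)/((sin(q) + 8)^2*sin(q)^2)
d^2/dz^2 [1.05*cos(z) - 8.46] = -1.05*cos(z)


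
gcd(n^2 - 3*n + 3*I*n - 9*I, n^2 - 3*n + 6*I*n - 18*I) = n - 3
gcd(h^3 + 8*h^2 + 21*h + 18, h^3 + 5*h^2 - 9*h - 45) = h + 3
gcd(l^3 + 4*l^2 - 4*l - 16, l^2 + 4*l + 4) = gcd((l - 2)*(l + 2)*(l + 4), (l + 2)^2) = l + 2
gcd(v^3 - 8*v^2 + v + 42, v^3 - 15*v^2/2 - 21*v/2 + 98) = v - 7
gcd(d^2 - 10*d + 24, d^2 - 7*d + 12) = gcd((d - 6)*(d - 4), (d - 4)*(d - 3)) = d - 4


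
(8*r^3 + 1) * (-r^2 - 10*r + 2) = -8*r^5 - 80*r^4 + 16*r^3 - r^2 - 10*r + 2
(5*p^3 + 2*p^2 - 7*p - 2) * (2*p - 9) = 10*p^4 - 41*p^3 - 32*p^2 + 59*p + 18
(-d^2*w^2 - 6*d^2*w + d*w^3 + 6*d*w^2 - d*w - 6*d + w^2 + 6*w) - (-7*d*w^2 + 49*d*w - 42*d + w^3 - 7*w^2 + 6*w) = -d^2*w^2 - 6*d^2*w + d*w^3 + 13*d*w^2 - 50*d*w + 36*d - w^3 + 8*w^2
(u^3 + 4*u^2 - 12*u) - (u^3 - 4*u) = 4*u^2 - 8*u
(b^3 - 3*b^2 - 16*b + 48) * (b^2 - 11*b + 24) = b^5 - 14*b^4 + 41*b^3 + 152*b^2 - 912*b + 1152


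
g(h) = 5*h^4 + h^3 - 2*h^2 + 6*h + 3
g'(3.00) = 561.00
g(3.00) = 435.00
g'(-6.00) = -4182.00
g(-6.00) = 6159.00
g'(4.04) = 1357.59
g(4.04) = 1392.51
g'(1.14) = 34.97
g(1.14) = 17.17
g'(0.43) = 6.42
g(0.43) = 5.46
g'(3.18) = 666.77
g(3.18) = 545.32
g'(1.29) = 48.77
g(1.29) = 23.40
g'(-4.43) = -1656.17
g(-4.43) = 1775.92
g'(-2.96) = -474.56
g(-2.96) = 325.61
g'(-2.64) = -330.53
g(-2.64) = 197.70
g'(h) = 20*h^3 + 3*h^2 - 4*h + 6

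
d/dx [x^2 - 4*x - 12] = 2*x - 4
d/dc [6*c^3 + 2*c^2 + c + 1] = 18*c^2 + 4*c + 1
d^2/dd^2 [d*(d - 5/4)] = 2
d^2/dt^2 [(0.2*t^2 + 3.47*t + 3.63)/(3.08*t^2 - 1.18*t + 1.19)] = (67.289376*t^3 + 202.215552*t^2 - 155.466696*t - 6.18894)/(29.218112*t^6 - 33.581856*t^5 + 46.732224*t^4 - 27.592648*t^3 + 18.055632*t^2 - 5.012994*t + 1.685159)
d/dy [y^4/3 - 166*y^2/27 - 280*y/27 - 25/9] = 4*y^3/3 - 332*y/27 - 280/27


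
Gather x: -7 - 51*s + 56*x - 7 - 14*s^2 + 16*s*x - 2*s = -14*s^2 - 53*s + x*(16*s + 56) - 14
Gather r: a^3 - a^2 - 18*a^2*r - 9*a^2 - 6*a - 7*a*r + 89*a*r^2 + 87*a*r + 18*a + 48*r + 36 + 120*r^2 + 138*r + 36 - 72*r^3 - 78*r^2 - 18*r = a^3 - 10*a^2 + 12*a - 72*r^3 + r^2*(89*a + 42) + r*(-18*a^2 + 80*a + 168) + 72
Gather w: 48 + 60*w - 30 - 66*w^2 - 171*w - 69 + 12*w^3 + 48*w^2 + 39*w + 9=12*w^3 - 18*w^2 - 72*w - 42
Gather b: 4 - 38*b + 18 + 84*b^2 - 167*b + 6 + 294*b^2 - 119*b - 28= 378*b^2 - 324*b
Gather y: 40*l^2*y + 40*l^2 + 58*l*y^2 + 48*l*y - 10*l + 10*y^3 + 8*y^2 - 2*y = 40*l^2 - 10*l + 10*y^3 + y^2*(58*l + 8) + y*(40*l^2 + 48*l - 2)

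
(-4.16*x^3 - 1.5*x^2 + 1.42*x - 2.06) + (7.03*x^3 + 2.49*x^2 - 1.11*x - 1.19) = 2.87*x^3 + 0.99*x^2 + 0.31*x - 3.25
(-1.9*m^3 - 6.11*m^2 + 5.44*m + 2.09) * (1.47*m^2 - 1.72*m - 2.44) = -2.793*m^5 - 5.7137*m^4 + 23.142*m^3 + 8.6239*m^2 - 16.8684*m - 5.0996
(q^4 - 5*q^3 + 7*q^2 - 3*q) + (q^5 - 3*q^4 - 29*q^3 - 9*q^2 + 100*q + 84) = q^5 - 2*q^4 - 34*q^3 - 2*q^2 + 97*q + 84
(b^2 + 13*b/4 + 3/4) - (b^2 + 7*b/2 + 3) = -b/4 - 9/4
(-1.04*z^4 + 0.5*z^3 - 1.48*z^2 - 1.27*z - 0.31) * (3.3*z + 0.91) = -3.432*z^5 + 0.7036*z^4 - 4.429*z^3 - 5.5378*z^2 - 2.1787*z - 0.2821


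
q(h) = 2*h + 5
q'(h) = 2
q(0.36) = 5.72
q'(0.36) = 2.00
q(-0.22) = 4.56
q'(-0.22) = 2.00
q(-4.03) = -3.06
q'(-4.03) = 2.00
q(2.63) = 10.26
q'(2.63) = 2.00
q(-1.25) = 2.50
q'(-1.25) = 2.00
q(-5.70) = -6.40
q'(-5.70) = 2.00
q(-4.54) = -4.08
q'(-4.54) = 2.00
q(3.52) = 12.04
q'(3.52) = 2.00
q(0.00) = 5.00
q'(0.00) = 2.00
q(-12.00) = -19.00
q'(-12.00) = 2.00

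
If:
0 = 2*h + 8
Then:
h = -4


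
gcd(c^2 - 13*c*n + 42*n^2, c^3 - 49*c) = 1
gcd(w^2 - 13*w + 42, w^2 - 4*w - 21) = w - 7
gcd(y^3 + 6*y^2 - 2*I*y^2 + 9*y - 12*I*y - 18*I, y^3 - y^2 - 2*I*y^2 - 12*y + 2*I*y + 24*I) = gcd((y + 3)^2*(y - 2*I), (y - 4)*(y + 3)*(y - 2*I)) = y^2 + y*(3 - 2*I) - 6*I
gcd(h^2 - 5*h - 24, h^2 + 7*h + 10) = 1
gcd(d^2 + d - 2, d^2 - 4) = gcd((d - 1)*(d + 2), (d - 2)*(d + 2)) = d + 2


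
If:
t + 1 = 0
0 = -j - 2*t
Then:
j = 2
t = -1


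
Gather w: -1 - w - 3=-w - 4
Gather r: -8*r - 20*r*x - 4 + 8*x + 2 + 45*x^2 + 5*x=r*(-20*x - 8) + 45*x^2 + 13*x - 2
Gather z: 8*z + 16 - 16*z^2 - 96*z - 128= -16*z^2 - 88*z - 112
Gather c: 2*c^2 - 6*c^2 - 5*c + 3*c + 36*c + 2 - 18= -4*c^2 + 34*c - 16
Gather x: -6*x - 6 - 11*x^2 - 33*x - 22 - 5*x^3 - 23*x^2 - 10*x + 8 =-5*x^3 - 34*x^2 - 49*x - 20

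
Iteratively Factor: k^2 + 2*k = (k)*(k + 2)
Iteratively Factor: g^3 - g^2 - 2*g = (g)*(g^2 - g - 2) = g*(g + 1)*(g - 2)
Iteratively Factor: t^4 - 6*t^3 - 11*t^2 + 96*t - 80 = (t - 1)*(t^3 - 5*t^2 - 16*t + 80) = (t - 4)*(t - 1)*(t^2 - t - 20) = (t - 4)*(t - 1)*(t + 4)*(t - 5)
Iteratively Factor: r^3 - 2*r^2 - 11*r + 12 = (r - 4)*(r^2 + 2*r - 3) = (r - 4)*(r + 3)*(r - 1)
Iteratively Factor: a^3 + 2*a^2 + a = (a + 1)*(a^2 + a) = a*(a + 1)*(a + 1)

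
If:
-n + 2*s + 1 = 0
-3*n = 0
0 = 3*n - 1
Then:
No Solution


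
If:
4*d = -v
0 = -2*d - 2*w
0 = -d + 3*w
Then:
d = 0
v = 0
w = 0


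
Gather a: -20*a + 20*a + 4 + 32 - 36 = 0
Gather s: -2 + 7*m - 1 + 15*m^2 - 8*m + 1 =15*m^2 - m - 2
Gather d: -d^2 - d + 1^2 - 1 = -d^2 - d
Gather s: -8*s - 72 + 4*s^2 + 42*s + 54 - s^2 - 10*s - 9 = 3*s^2 + 24*s - 27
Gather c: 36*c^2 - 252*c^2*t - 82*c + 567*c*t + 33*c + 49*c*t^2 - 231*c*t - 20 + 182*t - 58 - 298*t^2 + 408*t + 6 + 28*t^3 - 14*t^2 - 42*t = c^2*(36 - 252*t) + c*(49*t^2 + 336*t - 49) + 28*t^3 - 312*t^2 + 548*t - 72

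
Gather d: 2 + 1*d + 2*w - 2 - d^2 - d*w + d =-d^2 + d*(2 - w) + 2*w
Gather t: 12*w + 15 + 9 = 12*w + 24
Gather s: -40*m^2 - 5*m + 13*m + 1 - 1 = -40*m^2 + 8*m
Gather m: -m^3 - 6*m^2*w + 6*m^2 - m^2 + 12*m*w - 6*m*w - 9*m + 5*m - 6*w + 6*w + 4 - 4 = -m^3 + m^2*(5 - 6*w) + m*(6*w - 4)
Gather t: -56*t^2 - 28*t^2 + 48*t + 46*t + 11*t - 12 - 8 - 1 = -84*t^2 + 105*t - 21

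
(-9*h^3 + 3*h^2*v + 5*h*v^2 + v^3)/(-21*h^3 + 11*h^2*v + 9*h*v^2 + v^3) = (3*h + v)/(7*h + v)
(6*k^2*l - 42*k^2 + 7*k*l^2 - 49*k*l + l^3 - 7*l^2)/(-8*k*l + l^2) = (-6*k^2*l + 42*k^2 - 7*k*l^2 + 49*k*l - l^3 + 7*l^2)/(l*(8*k - l))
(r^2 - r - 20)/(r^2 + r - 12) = (r - 5)/(r - 3)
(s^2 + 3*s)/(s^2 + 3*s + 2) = s*(s + 3)/(s^2 + 3*s + 2)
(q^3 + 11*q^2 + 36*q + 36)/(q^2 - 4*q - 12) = (q^2 + 9*q + 18)/(q - 6)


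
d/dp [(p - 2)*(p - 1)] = 2*p - 3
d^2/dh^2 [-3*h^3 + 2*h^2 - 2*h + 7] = 4 - 18*h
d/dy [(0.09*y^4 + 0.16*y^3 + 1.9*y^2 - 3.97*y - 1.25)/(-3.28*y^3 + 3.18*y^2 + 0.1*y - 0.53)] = (-0.2952*y^6 + 0.5724*y^5 + 6.7678*y^4 - 26.202*y^3 + 0.260199999999999*y^2 + 5.936*y + 2.2291)/(10.7584*y^6 - 20.8608*y^5 + 9.4564*y^4 + 4.1128*y^3 - 3.3608*y^2 - 0.106*y + 0.2809)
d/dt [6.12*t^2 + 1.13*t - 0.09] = 12.24*t + 1.13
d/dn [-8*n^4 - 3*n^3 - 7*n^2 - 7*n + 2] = -32*n^3 - 9*n^2 - 14*n - 7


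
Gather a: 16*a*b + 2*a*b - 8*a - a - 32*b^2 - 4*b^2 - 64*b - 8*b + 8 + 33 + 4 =a*(18*b - 9) - 36*b^2 - 72*b + 45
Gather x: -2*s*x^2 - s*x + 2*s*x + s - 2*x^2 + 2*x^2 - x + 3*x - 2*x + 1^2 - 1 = -2*s*x^2 + s*x + s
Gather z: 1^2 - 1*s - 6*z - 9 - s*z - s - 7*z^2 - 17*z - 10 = -2*s - 7*z^2 + z*(-s - 23) - 18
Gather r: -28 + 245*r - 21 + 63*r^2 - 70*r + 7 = 63*r^2 + 175*r - 42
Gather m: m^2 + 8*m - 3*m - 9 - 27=m^2 + 5*m - 36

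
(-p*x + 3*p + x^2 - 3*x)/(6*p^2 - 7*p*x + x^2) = (x - 3)/(-6*p + x)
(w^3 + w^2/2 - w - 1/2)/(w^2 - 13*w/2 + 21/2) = (2*w^3 + w^2 - 2*w - 1)/(2*w^2 - 13*w + 21)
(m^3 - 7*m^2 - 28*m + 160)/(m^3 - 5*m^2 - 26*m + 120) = (m - 8)/(m - 6)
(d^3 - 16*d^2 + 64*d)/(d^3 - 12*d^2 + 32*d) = (d - 8)/(d - 4)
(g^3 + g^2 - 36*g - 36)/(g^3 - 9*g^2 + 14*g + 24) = (g + 6)/(g - 4)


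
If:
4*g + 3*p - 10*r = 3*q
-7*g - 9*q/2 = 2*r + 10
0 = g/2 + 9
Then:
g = -18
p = 26*r/9 + 448/9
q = 232/9 - 4*r/9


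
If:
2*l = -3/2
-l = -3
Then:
No Solution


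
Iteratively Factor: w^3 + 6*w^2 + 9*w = (w)*(w^2 + 6*w + 9) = w*(w + 3)*(w + 3)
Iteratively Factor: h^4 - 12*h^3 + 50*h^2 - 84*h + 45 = (h - 5)*(h^3 - 7*h^2 + 15*h - 9) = (h - 5)*(h - 3)*(h^2 - 4*h + 3) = (h - 5)*(h - 3)^2*(h - 1)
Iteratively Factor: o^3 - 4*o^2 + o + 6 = (o + 1)*(o^2 - 5*o + 6) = (o - 3)*(o + 1)*(o - 2)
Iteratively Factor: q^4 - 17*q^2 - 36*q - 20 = (q + 1)*(q^3 - q^2 - 16*q - 20) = (q - 5)*(q + 1)*(q^2 + 4*q + 4) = (q - 5)*(q + 1)*(q + 2)*(q + 2)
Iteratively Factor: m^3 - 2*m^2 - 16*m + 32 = (m - 4)*(m^2 + 2*m - 8) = (m - 4)*(m + 4)*(m - 2)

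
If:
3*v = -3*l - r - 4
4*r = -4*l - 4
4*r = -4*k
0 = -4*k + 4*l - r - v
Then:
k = 11/5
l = 6/5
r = -11/5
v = -9/5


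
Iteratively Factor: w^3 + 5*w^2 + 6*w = (w + 2)*(w^2 + 3*w) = (w + 2)*(w + 3)*(w)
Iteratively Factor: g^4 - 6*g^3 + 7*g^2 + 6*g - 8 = (g - 2)*(g^3 - 4*g^2 - g + 4) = (g - 2)*(g + 1)*(g^2 - 5*g + 4) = (g - 4)*(g - 2)*(g + 1)*(g - 1)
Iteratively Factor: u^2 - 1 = (u - 1)*(u + 1)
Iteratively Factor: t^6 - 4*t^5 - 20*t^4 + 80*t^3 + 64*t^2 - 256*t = (t - 2)*(t^5 - 2*t^4 - 24*t^3 + 32*t^2 + 128*t) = (t - 2)*(t + 4)*(t^4 - 6*t^3 + 32*t) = (t - 4)*(t - 2)*(t + 4)*(t^3 - 2*t^2 - 8*t) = (t - 4)*(t - 2)*(t + 2)*(t + 4)*(t^2 - 4*t) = (t - 4)^2*(t - 2)*(t + 2)*(t + 4)*(t)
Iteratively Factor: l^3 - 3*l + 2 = (l - 1)*(l^2 + l - 2) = (l - 1)^2*(l + 2)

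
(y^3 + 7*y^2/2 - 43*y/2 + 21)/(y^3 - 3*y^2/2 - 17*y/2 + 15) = (2*y^2 + 11*y - 21)/(2*y^2 + y - 15)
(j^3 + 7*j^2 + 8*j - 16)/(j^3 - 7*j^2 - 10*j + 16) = (j^2 + 8*j + 16)/(j^2 - 6*j - 16)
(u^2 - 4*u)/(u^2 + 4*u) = (u - 4)/(u + 4)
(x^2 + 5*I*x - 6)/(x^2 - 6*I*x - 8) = (-x^2 - 5*I*x + 6)/(-x^2 + 6*I*x + 8)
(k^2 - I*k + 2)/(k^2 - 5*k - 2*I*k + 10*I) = (k + I)/(k - 5)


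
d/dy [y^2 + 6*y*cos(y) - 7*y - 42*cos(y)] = -6*y*sin(y) + 2*y + 42*sin(y) + 6*cos(y) - 7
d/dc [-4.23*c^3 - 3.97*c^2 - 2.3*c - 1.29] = -12.69*c^2 - 7.94*c - 2.3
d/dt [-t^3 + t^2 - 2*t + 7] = -3*t^2 + 2*t - 2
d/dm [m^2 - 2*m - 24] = 2*m - 2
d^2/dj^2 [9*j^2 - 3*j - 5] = 18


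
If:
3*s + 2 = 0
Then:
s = -2/3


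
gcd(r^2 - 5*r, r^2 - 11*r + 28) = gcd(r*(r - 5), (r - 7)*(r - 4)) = 1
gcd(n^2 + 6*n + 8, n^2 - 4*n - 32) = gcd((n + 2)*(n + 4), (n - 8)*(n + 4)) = n + 4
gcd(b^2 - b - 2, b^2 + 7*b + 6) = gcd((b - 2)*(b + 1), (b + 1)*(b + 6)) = b + 1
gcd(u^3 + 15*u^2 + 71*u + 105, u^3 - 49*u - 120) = u^2 + 8*u + 15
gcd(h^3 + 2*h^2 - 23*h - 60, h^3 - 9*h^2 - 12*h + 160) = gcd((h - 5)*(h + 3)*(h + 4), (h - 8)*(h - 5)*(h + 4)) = h^2 - h - 20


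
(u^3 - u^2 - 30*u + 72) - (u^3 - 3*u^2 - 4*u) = 2*u^2 - 26*u + 72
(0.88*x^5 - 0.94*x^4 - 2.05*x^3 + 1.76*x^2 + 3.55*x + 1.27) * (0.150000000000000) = 0.132*x^5 - 0.141*x^4 - 0.3075*x^3 + 0.264*x^2 + 0.5325*x + 0.1905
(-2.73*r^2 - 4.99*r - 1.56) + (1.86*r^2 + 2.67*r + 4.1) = -0.87*r^2 - 2.32*r + 2.54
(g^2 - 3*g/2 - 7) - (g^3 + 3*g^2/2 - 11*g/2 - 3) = -g^3 - g^2/2 + 4*g - 4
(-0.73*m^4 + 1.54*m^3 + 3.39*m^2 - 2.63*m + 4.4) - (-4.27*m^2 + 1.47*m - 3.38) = -0.73*m^4 + 1.54*m^3 + 7.66*m^2 - 4.1*m + 7.78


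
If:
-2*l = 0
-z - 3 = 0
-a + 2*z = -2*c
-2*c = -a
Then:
No Solution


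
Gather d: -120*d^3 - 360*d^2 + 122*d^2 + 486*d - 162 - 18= -120*d^3 - 238*d^2 + 486*d - 180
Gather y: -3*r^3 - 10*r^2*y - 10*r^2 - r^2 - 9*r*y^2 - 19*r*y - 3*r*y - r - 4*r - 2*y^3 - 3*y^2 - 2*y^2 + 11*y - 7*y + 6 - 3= -3*r^3 - 11*r^2 - 5*r - 2*y^3 + y^2*(-9*r - 5) + y*(-10*r^2 - 22*r + 4) + 3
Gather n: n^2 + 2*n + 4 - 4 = n^2 + 2*n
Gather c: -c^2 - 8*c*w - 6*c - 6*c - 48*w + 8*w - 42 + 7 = -c^2 + c*(-8*w - 12) - 40*w - 35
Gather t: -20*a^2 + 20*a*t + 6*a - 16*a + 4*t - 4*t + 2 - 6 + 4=-20*a^2 + 20*a*t - 10*a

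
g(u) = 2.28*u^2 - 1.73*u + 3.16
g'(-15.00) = -70.13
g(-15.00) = 542.11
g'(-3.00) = -15.41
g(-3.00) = 28.87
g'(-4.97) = -24.39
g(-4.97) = 68.08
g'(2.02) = 7.48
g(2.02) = 8.97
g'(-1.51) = -8.62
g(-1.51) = 10.97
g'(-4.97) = -24.39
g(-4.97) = 68.08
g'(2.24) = 8.48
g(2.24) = 10.72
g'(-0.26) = -2.92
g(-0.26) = 3.76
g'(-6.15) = -29.77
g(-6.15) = 100.03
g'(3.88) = 15.96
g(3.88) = 30.77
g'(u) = 4.56*u - 1.73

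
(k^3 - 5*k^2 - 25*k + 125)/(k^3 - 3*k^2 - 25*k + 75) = (k - 5)/(k - 3)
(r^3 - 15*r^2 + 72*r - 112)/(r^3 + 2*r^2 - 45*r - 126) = (r^2 - 8*r + 16)/(r^2 + 9*r + 18)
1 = 1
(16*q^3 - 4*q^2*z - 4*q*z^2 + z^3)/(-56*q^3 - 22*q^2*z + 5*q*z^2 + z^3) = (-2*q + z)/(7*q + z)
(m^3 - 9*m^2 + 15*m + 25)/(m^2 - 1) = (m^2 - 10*m + 25)/(m - 1)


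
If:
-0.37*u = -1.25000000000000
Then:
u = 3.38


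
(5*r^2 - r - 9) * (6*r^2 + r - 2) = 30*r^4 - r^3 - 65*r^2 - 7*r + 18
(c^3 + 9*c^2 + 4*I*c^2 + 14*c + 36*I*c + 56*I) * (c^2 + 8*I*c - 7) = c^5 + 9*c^4 + 12*I*c^4 - 25*c^3 + 108*I*c^3 - 351*c^2 + 140*I*c^2 - 546*c - 252*I*c - 392*I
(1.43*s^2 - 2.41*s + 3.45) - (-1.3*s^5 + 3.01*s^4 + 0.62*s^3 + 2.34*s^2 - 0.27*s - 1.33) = 1.3*s^5 - 3.01*s^4 - 0.62*s^3 - 0.91*s^2 - 2.14*s + 4.78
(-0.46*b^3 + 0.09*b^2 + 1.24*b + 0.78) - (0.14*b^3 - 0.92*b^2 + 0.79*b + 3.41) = -0.6*b^3 + 1.01*b^2 + 0.45*b - 2.63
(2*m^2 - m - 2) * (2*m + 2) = 4*m^3 + 2*m^2 - 6*m - 4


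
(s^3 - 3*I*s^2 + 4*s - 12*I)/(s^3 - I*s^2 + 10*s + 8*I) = (s^2 - 5*I*s - 6)/(s^2 - 3*I*s + 4)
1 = 1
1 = 1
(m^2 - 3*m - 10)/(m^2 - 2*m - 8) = (m - 5)/(m - 4)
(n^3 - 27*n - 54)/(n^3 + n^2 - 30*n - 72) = (n + 3)/(n + 4)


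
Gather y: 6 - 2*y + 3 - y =9 - 3*y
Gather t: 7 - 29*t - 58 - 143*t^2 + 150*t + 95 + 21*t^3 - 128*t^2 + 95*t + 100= 21*t^3 - 271*t^2 + 216*t + 144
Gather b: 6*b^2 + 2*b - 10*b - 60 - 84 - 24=6*b^2 - 8*b - 168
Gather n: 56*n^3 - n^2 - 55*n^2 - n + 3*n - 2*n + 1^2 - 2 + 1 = 56*n^3 - 56*n^2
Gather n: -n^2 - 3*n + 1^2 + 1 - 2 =-n^2 - 3*n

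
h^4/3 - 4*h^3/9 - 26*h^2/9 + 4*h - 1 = (h/3 + 1)*(h - 3)*(h - 1)*(h - 1/3)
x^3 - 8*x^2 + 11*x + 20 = (x - 5)*(x - 4)*(x + 1)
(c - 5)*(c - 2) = c^2 - 7*c + 10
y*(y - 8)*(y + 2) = y^3 - 6*y^2 - 16*y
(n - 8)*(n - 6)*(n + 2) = n^3 - 12*n^2 + 20*n + 96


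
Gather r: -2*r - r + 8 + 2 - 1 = 9 - 3*r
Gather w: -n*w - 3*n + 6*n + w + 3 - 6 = 3*n + w*(1 - n) - 3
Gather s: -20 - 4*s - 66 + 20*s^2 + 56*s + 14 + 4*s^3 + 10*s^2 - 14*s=4*s^3 + 30*s^2 + 38*s - 72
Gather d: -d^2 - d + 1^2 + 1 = -d^2 - d + 2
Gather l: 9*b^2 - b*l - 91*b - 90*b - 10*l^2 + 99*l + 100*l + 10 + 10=9*b^2 - 181*b - 10*l^2 + l*(199 - b) + 20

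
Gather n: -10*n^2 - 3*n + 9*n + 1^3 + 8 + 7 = -10*n^2 + 6*n + 16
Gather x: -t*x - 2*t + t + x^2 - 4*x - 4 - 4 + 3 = -t + x^2 + x*(-t - 4) - 5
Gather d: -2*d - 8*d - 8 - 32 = -10*d - 40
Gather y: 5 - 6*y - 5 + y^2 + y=y^2 - 5*y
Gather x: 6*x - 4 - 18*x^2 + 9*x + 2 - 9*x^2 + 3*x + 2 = -27*x^2 + 18*x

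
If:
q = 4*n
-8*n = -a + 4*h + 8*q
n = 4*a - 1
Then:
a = q/16 + 1/4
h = 1/16 - 159*q/64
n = q/4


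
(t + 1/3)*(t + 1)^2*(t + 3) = t^4 + 16*t^3/3 + 26*t^2/3 + 16*t/3 + 1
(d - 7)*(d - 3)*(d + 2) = d^3 - 8*d^2 + d + 42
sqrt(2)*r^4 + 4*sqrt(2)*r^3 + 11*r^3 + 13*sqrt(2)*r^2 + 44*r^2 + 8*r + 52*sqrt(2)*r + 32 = (r + 4)*(r + sqrt(2))*(r + 4*sqrt(2))*(sqrt(2)*r + 1)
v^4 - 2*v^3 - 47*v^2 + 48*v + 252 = (v - 7)*(v - 3)*(v + 2)*(v + 6)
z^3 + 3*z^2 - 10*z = z*(z - 2)*(z + 5)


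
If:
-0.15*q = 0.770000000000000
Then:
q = -5.13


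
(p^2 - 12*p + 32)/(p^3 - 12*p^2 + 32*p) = 1/p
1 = 1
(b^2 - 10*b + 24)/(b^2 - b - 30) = (b - 4)/(b + 5)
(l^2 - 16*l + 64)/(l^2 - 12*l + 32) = (l - 8)/(l - 4)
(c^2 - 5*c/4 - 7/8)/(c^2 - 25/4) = (8*c^2 - 10*c - 7)/(2*(4*c^2 - 25))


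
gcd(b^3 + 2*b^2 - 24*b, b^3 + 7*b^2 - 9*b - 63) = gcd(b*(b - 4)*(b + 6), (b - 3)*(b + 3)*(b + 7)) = 1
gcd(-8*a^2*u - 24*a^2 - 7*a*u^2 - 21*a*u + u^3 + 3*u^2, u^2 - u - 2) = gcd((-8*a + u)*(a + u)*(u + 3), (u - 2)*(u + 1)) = 1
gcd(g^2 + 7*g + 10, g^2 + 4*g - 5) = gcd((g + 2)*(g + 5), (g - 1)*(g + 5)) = g + 5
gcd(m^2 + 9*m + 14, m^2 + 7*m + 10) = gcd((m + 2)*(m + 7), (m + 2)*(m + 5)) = m + 2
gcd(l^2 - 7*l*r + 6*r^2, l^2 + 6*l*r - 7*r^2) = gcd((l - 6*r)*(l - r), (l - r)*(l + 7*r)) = -l + r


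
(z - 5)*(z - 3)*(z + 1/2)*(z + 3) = z^4 - 9*z^3/2 - 23*z^2/2 + 81*z/2 + 45/2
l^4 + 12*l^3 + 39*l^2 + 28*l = l*(l + 1)*(l + 4)*(l + 7)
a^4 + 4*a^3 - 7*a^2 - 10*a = a*(a - 2)*(a + 1)*(a + 5)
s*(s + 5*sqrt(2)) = s^2 + 5*sqrt(2)*s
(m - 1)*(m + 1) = m^2 - 1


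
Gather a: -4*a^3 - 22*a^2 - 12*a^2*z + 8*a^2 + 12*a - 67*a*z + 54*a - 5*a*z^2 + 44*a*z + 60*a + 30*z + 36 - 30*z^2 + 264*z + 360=-4*a^3 + a^2*(-12*z - 14) + a*(-5*z^2 - 23*z + 126) - 30*z^2 + 294*z + 396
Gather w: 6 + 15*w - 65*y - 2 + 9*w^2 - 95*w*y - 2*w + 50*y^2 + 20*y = 9*w^2 + w*(13 - 95*y) + 50*y^2 - 45*y + 4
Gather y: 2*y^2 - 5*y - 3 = 2*y^2 - 5*y - 3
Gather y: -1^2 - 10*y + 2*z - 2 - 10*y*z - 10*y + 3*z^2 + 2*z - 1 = y*(-10*z - 20) + 3*z^2 + 4*z - 4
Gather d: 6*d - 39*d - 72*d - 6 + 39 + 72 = 105 - 105*d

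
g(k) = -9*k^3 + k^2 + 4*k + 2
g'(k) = -27*k^2 + 2*k + 4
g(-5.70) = 1678.43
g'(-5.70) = -884.63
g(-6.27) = 2234.66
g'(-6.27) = -1069.99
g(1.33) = -12.08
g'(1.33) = -41.10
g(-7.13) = 3286.52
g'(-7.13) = -1382.86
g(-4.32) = 728.98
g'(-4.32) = -508.52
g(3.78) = -454.68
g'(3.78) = -374.23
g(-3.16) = 283.34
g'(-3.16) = -271.93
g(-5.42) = 1442.68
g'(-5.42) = -800.00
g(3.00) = -220.00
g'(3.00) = -233.00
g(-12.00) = 15650.00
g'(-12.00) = -3908.00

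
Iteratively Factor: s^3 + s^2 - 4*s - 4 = (s + 2)*(s^2 - s - 2) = (s - 2)*(s + 2)*(s + 1)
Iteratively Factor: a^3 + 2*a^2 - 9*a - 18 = (a + 2)*(a^2 - 9) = (a - 3)*(a + 2)*(a + 3)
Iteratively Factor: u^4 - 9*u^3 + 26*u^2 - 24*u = (u - 2)*(u^3 - 7*u^2 + 12*u) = (u - 3)*(u - 2)*(u^2 - 4*u) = (u - 4)*(u - 3)*(u - 2)*(u)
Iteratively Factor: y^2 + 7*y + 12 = (y + 4)*(y + 3)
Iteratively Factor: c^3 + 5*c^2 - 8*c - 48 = (c + 4)*(c^2 + c - 12) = (c - 3)*(c + 4)*(c + 4)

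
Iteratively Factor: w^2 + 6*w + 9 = (w + 3)*(w + 3)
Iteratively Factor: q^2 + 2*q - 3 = (q + 3)*(q - 1)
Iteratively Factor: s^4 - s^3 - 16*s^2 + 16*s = (s)*(s^3 - s^2 - 16*s + 16) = s*(s - 1)*(s^2 - 16) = s*(s - 1)*(s + 4)*(s - 4)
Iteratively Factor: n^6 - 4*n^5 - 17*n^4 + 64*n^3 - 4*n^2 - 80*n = (n - 2)*(n^5 - 2*n^4 - 21*n^3 + 22*n^2 + 40*n) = n*(n - 2)*(n^4 - 2*n^3 - 21*n^2 + 22*n + 40) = n*(n - 2)*(n + 4)*(n^3 - 6*n^2 + 3*n + 10) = n*(n - 2)*(n + 1)*(n + 4)*(n^2 - 7*n + 10) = n*(n - 5)*(n - 2)*(n + 1)*(n + 4)*(n - 2)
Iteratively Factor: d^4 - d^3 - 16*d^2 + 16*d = (d - 4)*(d^3 + 3*d^2 - 4*d) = (d - 4)*(d + 4)*(d^2 - d) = d*(d - 4)*(d + 4)*(d - 1)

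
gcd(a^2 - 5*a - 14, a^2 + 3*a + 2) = a + 2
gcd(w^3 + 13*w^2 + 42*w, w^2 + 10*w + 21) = w + 7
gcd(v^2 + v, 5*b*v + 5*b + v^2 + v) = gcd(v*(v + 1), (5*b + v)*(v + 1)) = v + 1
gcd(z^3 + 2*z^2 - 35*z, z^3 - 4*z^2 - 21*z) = z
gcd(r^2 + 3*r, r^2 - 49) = 1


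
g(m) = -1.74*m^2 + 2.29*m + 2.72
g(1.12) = 3.10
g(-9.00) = -158.83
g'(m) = 2.29 - 3.48*m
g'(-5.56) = 21.64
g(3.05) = -6.48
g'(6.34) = -19.77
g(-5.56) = -63.80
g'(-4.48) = 17.88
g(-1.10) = -1.90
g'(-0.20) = 2.99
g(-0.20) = 2.19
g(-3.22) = -22.69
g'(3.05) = -8.32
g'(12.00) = -39.47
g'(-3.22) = 13.50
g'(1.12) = -1.61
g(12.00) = -220.36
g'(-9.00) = 33.61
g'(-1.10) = 6.12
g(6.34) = -52.70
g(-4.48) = -42.46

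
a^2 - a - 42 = (a - 7)*(a + 6)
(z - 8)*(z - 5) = z^2 - 13*z + 40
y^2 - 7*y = y*(y - 7)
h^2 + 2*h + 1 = (h + 1)^2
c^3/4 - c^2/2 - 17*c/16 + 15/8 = (c/4 + 1/2)*(c - 5/2)*(c - 3/2)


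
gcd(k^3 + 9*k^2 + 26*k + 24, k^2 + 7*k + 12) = k^2 + 7*k + 12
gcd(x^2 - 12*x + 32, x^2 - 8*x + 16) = x - 4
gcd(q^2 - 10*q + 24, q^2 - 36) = q - 6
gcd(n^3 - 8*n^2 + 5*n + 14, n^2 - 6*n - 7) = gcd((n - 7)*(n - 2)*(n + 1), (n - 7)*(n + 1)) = n^2 - 6*n - 7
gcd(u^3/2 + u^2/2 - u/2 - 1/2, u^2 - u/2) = 1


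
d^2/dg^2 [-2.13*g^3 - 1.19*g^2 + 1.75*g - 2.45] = -12.78*g - 2.38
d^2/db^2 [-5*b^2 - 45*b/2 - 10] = -10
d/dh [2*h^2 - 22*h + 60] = 4*h - 22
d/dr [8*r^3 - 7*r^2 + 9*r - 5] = 24*r^2 - 14*r + 9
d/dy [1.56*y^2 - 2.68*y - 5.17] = 3.12*y - 2.68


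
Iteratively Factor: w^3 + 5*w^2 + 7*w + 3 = (w + 1)*(w^2 + 4*w + 3) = (w + 1)^2*(w + 3)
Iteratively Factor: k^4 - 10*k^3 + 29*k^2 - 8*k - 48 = (k - 3)*(k^3 - 7*k^2 + 8*k + 16) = (k - 4)*(k - 3)*(k^2 - 3*k - 4) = (k - 4)*(k - 3)*(k + 1)*(k - 4)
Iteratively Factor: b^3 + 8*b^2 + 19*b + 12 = (b + 3)*(b^2 + 5*b + 4) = (b + 3)*(b + 4)*(b + 1)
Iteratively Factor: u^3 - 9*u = (u)*(u^2 - 9) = u*(u + 3)*(u - 3)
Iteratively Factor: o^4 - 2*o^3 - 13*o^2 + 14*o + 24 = (o - 2)*(o^3 - 13*o - 12) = (o - 2)*(o + 1)*(o^2 - o - 12) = (o - 4)*(o - 2)*(o + 1)*(o + 3)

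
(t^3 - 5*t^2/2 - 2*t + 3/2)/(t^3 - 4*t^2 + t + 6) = (t - 1/2)/(t - 2)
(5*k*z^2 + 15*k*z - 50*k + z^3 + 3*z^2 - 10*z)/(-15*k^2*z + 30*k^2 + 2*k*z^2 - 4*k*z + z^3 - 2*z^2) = (z + 5)/(-3*k + z)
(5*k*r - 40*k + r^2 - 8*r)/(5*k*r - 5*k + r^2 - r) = (r - 8)/(r - 1)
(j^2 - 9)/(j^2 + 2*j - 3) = (j - 3)/(j - 1)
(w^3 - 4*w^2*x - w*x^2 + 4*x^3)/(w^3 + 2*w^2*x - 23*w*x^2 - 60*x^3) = (w^3 - 4*w^2*x - w*x^2 + 4*x^3)/(w^3 + 2*w^2*x - 23*w*x^2 - 60*x^3)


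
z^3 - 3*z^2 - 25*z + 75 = (z - 5)*(z - 3)*(z + 5)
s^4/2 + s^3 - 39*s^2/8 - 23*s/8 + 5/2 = (s/2 + 1/2)*(s - 5/2)*(s - 1/2)*(s + 4)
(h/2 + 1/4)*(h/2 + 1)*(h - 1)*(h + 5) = h^4/4 + 13*h^3/8 + 3*h^2/2 - 17*h/8 - 5/4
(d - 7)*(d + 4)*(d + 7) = d^3 + 4*d^2 - 49*d - 196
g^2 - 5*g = g*(g - 5)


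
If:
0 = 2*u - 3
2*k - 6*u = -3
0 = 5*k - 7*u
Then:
No Solution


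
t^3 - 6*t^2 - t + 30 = (t - 5)*(t - 3)*(t + 2)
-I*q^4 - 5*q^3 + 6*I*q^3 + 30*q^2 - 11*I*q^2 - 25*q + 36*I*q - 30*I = (q - 5)*(q - 6*I)*(q + I)*(-I*q + I)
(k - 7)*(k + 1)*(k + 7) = k^3 + k^2 - 49*k - 49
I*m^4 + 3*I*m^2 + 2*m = m*(m - I)*(m + 2*I)*(I*m + 1)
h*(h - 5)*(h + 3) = h^3 - 2*h^2 - 15*h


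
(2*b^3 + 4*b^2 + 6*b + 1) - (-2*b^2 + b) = 2*b^3 + 6*b^2 + 5*b + 1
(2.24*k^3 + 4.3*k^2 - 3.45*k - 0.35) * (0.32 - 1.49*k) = -3.3376*k^4 - 5.6902*k^3 + 6.5165*k^2 - 0.5825*k - 0.112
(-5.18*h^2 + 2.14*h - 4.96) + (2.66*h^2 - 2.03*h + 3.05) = -2.52*h^2 + 0.11*h - 1.91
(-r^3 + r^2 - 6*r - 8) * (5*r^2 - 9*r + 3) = -5*r^5 + 14*r^4 - 42*r^3 + 17*r^2 + 54*r - 24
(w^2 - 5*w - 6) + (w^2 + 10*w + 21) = 2*w^2 + 5*w + 15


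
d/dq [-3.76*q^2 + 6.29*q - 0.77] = 6.29 - 7.52*q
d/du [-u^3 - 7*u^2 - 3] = u*(-3*u - 14)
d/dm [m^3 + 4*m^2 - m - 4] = 3*m^2 + 8*m - 1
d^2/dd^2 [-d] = 0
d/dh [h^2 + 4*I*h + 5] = 2*h + 4*I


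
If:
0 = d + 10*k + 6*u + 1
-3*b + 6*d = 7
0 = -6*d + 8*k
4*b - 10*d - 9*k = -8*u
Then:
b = -2455/723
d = -128/241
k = -96/241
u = 847/1446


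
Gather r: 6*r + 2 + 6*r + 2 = 12*r + 4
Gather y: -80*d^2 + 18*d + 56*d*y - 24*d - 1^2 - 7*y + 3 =-80*d^2 - 6*d + y*(56*d - 7) + 2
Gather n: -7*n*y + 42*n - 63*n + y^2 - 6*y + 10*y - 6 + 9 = n*(-7*y - 21) + y^2 + 4*y + 3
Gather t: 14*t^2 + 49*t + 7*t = 14*t^2 + 56*t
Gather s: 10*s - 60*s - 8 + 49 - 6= 35 - 50*s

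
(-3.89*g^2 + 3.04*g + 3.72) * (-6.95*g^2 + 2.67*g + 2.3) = 27.0355*g^4 - 31.5143*g^3 - 26.6842*g^2 + 16.9244*g + 8.556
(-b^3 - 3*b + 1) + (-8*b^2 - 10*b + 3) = -b^3 - 8*b^2 - 13*b + 4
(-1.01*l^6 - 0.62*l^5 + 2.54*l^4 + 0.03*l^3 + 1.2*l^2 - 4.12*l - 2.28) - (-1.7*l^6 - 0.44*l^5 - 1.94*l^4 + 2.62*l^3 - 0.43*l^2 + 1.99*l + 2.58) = 0.69*l^6 - 0.18*l^5 + 4.48*l^4 - 2.59*l^3 + 1.63*l^2 - 6.11*l - 4.86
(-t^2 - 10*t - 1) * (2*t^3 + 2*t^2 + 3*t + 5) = -2*t^5 - 22*t^4 - 25*t^3 - 37*t^2 - 53*t - 5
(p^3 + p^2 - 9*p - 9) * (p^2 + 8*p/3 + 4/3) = p^5 + 11*p^4/3 - 5*p^3 - 95*p^2/3 - 36*p - 12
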